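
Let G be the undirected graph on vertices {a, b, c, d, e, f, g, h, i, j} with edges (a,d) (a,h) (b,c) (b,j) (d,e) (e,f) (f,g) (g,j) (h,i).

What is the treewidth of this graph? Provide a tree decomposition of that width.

Treewidth 1.
One such decomposition:
Bags: B1 = {b, c}  B2 = {b, j}  B3 = {g, j}  B4 = {f, g}  B5 = {e, f}  B6 = {d, e}  B7 = {a, d}  B8 = {a, h}  B9 = {h, i}
Tree: B1–B2, B2–B3, B3–B4, B4–B5, B5–B6, B6–B7, B7–B8, B8–B9

Every bag has size at most 2, so the width is 2 − 1 = 1 and tw(G) ≤ 1. Any graph with an edge has treewidth ≥ 1, and G has the edge c–b. The upper and lower bounds meet at 1, so that is the treewidth.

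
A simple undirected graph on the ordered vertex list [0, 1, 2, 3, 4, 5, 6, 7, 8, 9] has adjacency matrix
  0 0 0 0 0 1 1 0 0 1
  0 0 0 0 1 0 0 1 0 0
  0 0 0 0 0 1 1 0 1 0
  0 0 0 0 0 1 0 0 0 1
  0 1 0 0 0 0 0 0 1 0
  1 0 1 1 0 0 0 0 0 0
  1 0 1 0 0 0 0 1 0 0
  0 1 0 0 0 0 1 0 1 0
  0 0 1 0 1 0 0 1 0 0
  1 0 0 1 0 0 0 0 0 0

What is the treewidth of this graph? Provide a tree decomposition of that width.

Treewidth 2.
Bags: B1 = {1, 4, 8}  B2 = {1, 7, 8}  B3 = {2, 7, 8}  B4 = {2, 6, 7}  B5 = {2, 5, 6}  B6 = {0, 5, 6}  B7 = {0, 3, 5}  B8 = {0, 3, 9}
Tree: B1–B2, B2–B3, B3–B4, B4–B5, B5–B6, B6–B7, B7–B8

Each bag holds 3 vertices, so the decomposition has width 2, which upper-bounds the treewidth. For the lower bound, G contains the cycle 4–1–7–8–4, so G is not a forest; only forests have treewidth ≤ 1, hence tw(G) ≥ 2. Therefore the treewidth is 2.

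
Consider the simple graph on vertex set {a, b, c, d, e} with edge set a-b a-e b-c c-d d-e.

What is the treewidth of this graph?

A width-2 tree decomposition is:
Bags: B1 = {c, d, e}  B2 = {a, c, e}  B3 = {a, b, c}
Tree: B1–B2, B2–B3
Every bag has size at most 3, so the width is 3 − 1 = 2 and tw(G) ≤ 2. Since c–d–e–a–b–c is a cycle in G, G is not acyclic. Forests are exactly the graphs of treewidth ≤ 1, so tw(G) ≥ 2. Therefore the treewidth is 2.

2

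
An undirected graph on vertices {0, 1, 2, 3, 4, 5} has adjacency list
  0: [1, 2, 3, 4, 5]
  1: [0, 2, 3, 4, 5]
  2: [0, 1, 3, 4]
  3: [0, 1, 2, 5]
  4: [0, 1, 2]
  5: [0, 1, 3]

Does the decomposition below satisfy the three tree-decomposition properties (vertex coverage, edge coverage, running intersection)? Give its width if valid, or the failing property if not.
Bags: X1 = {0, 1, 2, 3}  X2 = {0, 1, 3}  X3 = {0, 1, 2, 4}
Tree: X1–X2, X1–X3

A tree decomposition must satisfy three properties: every vertex lies in some bag; for every edge, both endpoints lie together in some bag; and for every vertex, the bags containing it form a connected subtree. Here vertex 5 appears in no bag, so the decomposition is invalid.

No — vertex 5 appears in no bag.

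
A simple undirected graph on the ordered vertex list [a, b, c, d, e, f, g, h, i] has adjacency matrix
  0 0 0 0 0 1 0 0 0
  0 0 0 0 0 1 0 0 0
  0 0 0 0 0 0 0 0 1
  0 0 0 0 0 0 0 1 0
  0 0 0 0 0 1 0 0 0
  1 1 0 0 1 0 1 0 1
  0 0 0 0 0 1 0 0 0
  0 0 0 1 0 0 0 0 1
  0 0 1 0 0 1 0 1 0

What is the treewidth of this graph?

1

A width-1 tree decomposition is:
Bags: B1 = {f, i}  B2 = {f, g}  B3 = {c, i}  B4 = {b, f}  B5 = {h, i}  B6 = {d, h}  B7 = {e, f}  B8 = {a, f}
Tree: B1–B2, B1–B3, B2–B4, B1–B5, B5–B6, B1–B7, B1–B8
Every bag has size at most 2, so the width is 2 − 1 = 1 and tw(G) ≤ 1. Since G has at least one edge (e.g. f–i), it is not an edgeless graph, so tw(G) ≥ 1. The upper and lower bounds meet at 1, so that is the treewidth.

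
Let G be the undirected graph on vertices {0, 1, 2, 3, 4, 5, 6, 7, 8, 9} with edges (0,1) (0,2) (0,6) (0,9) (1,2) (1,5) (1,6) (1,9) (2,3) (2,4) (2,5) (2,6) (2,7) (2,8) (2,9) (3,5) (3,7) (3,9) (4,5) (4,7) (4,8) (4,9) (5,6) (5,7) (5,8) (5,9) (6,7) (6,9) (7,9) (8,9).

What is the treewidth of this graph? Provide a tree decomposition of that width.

The largest bag has 5 vertices, giving width 4; this decomposition certifies tw(G) ≤ 4. On the other hand G contains the 5-clique {0, 1, 2, 6, 9}. A clique must lie in a single bag of any decomposition, so no decomposition can have width below 4. The upper and lower bounds meet at 4, so that is the treewidth.

Treewidth 4.
Bags: B1 = {2, 4, 5, 7, 9}  B2 = {2, 5, 6, 7, 9}  B3 = {2, 3, 5, 7, 9}  B4 = {2, 4, 5, 8, 9}  B5 = {1, 2, 5, 6, 9}  B6 = {0, 1, 2, 6, 9}
Tree: B1–B2, B2–B3, B1–B4, B2–B5, B5–B6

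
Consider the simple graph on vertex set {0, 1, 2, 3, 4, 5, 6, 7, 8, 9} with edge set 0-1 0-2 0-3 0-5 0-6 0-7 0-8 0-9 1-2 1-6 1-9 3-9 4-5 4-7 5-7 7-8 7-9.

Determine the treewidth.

A width-2 tree decomposition is:
Bags: B1 = {0, 7, 9}  B2 = {0, 3, 9}  B3 = {0, 1, 9}  B4 = {0, 5, 7}  B5 = {0, 1, 2}  B6 = {4, 5, 7}  B7 = {0, 7, 8}  B8 = {0, 1, 6}
Tree: B1–B2, B2–B3, B1–B4, B3–B5, B4–B6, B4–B7, B3–B8
Each bag holds 3 vertices, so the decomposition has width 2, which upper-bounds the treewidth. On the other hand G contains the 3-clique {0, 1, 9}. A clique must lie in a single bag of any decomposition, so no decomposition can have width below 2. Combining the bounds, tw(G) = 2.

2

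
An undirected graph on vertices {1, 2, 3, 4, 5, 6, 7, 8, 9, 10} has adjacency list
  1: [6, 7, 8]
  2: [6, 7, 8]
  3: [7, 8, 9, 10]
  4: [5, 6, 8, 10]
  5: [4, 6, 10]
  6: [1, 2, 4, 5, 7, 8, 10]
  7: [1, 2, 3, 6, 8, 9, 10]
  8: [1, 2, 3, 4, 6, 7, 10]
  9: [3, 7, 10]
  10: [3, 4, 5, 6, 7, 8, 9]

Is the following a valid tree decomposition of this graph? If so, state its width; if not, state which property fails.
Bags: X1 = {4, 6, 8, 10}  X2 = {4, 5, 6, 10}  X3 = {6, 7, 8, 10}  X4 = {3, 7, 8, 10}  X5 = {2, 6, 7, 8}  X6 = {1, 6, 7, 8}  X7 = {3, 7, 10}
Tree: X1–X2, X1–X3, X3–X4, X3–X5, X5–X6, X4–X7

No — vertex 9 appears in no bag.

A tree decomposition must satisfy three properties: every vertex lies in some bag; for every edge, both endpoints lie together in some bag; and for every vertex, the bags containing it form a connected subtree. Here vertex 9 appears in no bag, so the decomposition is invalid.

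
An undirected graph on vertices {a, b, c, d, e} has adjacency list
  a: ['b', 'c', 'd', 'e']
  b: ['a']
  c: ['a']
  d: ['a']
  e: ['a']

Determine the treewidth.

A width-1 tree decomposition is:
Bags: B1 = {a, b}  B2 = {a, e}  B3 = {a, c}  B4 = {a, d}
Tree: B1–B2, B1–B3, B3–B4
The largest bag has 2 vertices, giving width 1; this decomposition certifies tw(G) ≤ 1. Any graph with an edge has treewidth ≥ 1, and G has the edge a–b. Combining the bounds, tw(G) = 1.

1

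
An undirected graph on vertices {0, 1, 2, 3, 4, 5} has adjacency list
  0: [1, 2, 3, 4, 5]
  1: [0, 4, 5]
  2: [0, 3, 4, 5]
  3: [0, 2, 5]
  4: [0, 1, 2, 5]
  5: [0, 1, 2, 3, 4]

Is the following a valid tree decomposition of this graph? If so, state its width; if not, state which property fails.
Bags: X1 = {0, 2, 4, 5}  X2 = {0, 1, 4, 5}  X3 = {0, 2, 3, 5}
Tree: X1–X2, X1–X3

Every vertex of G appears in some bag (union = {0, 1, 2, 3, 4, 5}); every edge is covered by a bag; and for each vertex v the set of bags containing v is connected in the bag tree. The decomposition is therefore valid. The largest bag has 4 vertices, so the width is 3.

Yes; width 3.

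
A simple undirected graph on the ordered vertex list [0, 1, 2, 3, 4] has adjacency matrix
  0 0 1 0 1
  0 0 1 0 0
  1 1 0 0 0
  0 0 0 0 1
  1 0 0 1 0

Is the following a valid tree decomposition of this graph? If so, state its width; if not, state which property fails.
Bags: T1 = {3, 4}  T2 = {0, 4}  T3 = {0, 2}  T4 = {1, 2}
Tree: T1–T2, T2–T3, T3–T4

Yes; width 1.

Every vertex of G appears in some bag (union = {0, 1, 2, 3, 4}); every edge is covered by a bag; and for each vertex v the set of bags containing v is connected in the bag tree. The decomposition is therefore valid. The largest bag has 2 vertices, so the width is 1.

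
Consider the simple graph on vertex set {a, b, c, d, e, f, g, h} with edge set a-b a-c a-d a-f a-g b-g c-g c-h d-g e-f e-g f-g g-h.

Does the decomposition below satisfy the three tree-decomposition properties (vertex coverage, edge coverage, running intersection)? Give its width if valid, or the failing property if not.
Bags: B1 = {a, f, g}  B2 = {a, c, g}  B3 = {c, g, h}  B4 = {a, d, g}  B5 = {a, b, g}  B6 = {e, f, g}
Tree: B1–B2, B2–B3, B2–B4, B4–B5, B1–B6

Yes; width 2.

Vertex coverage: the bags together contain {a, b, c, d, e, f, g, h}, the full vertex set. Edge coverage: each edge of G has both endpoints in at least one bag. Running intersection: for every vertex, the bags containing it form a connected subtree. All three properties hold, so this is a valid tree decomposition of width max|bag| − 1 = 2, and hence tw(G) ≤ 2.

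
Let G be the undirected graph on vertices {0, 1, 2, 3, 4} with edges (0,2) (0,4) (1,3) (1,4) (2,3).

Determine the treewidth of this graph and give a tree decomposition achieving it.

Treewidth 2.
One optimal decomposition is:
Bags: B1 = {0, 2, 3}  B2 = {0, 1, 3}  B3 = {0, 1, 4}
Tree: B1–B2, B2–B3

The largest bag has 3 vertices, giving width 2; this decomposition certifies tw(G) ≤ 2. Since 0–2–3–1–4–0 is a cycle in G, G is not acyclic. Forests are exactly the graphs of treewidth ≤ 1, so tw(G) ≥ 2. Combining the bounds, tw(G) = 2.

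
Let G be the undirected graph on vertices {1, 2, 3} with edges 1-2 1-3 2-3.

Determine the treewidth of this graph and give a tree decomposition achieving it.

Treewidth 2.
One optimal decomposition is:
Bags: B1 = {1, 2, 3}
Tree: (single bag)

A single bag containing all 3 vertices is trivially a valid decomposition of width 2. Conversely, {1, 2, 3} is a clique of size 3, and the vertices of any clique must share a bag in every tree decomposition; so some bag has ≥ 3 vertices and tw(G) ≥ 2. The upper and lower bounds meet at 2, so that is the treewidth.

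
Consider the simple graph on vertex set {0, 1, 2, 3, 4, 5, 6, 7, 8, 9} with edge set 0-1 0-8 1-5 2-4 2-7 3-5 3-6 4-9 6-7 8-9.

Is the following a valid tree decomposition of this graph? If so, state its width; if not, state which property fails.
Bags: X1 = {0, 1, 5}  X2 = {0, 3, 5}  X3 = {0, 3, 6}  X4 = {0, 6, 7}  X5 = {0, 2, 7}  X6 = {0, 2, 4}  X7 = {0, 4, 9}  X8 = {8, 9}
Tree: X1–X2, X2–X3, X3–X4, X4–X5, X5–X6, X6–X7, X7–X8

No — edge (0,8) lies in no bag.

A tree decomposition must satisfy three properties: every vertex lies in some bag; for every edge, both endpoints lie together in some bag; and for every vertex, the bags containing it form a connected subtree. Here edge (0,8) lies in no bag, so the decomposition is invalid.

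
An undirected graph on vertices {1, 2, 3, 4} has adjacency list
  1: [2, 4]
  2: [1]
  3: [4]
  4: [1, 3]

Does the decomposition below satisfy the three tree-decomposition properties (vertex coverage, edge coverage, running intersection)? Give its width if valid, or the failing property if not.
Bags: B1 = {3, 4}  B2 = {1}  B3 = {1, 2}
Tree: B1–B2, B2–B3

No — edge (4,1) lies in no bag.

A tree decomposition must satisfy three properties: every vertex lies in some bag; for every edge, both endpoints lie together in some bag; and for every vertex, the bags containing it form a connected subtree. Here edge (4,1) lies in no bag, so the decomposition is invalid.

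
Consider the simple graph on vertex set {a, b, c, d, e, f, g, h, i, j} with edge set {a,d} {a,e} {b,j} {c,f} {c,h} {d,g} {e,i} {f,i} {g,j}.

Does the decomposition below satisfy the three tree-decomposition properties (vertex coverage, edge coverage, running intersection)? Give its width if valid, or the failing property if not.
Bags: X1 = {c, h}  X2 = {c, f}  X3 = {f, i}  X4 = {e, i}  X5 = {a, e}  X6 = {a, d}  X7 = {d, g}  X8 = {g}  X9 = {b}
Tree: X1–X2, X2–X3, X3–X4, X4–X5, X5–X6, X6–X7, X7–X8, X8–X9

A tree decomposition must satisfy three properties: every vertex lies in some bag; for every edge, both endpoints lie together in some bag; and for every vertex, the bags containing it form a connected subtree. Here vertex j appears in no bag, so the decomposition is invalid.

No — vertex j appears in no bag.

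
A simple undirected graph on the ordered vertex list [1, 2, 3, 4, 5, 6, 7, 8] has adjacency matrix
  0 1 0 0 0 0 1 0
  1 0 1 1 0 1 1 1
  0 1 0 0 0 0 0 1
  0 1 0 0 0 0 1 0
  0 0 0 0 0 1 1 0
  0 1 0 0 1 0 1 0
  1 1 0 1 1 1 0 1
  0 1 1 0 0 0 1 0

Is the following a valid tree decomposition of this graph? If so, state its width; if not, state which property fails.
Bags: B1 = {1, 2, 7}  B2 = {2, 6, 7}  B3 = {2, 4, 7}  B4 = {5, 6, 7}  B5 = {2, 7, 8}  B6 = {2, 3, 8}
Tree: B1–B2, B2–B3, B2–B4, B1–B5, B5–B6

Yes; width 2.

Vertex coverage: the bags together contain {1, 2, 3, 4, 5, 6, 7, 8}, the full vertex set. Edge coverage: each edge of G has both endpoints in at least one bag. Running intersection: for every vertex, the bags containing it form a connected subtree. All three properties hold, so this is a valid tree decomposition of width max|bag| − 1 = 2, and hence tw(G) ≤ 2.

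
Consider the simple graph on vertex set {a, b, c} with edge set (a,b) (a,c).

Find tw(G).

1

A width-1 tree decomposition is:
Bags: B1 = {a, b}  B2 = {a, c}
Tree: B1–B2
The largest bag has 2 vertices, giving width 1; this decomposition certifies tw(G) ≤ 1. G has an edge, so its treewidth is at least 1. The upper and lower bounds meet at 1, so that is the treewidth.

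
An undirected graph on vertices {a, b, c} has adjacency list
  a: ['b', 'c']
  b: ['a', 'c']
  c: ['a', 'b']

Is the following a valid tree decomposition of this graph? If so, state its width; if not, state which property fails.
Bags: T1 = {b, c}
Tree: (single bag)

A tree decomposition must satisfy three properties: every vertex lies in some bag; for every edge, both endpoints lie together in some bag; and for every vertex, the bags containing it form a connected subtree. Here vertex a appears in no bag, so the decomposition is invalid.

No — vertex a appears in no bag.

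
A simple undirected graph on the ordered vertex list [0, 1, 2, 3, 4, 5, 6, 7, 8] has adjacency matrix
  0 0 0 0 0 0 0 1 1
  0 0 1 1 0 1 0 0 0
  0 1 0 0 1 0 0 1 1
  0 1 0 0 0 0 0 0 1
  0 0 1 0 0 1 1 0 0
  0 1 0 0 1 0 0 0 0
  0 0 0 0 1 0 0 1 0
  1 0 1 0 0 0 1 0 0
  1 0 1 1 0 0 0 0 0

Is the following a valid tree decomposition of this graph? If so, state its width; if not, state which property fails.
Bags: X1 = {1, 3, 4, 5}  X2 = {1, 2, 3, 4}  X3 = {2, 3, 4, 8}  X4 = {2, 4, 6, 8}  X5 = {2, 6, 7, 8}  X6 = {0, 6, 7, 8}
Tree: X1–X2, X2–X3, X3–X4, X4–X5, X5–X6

Yes; width 3.

Checking the three conditions: (i) the bags cover all of {0, 1, 2, 3, 4, 5, 6, 7, 8}; (ii) for each edge, some bag contains both endpoints; (iii) the bags containing any fixed vertex form a subtree. All hold, so the decomposition is valid with width 4 − 1 = 3.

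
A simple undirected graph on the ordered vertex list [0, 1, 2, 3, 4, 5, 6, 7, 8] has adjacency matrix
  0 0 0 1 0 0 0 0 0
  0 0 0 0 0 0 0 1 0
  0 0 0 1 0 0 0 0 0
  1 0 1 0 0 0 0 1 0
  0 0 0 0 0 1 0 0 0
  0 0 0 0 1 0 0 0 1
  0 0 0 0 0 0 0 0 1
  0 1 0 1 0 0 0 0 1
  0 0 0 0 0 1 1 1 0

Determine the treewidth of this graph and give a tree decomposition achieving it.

Treewidth 1.
Bags: B1 = {0, 3}  B2 = {3, 7}  B3 = {7, 8}  B4 = {2, 3}  B5 = {5, 8}  B6 = {4, 5}  B7 = {6, 8}  B8 = {1, 7}
Tree: B1–B2, B2–B3, B1–B4, B3–B5, B5–B6, B5–B7, B3–B8

Every bag has size at most 2, so the width is 2 − 1 = 1 and tw(G) ≤ 1. Since G has at least one edge (e.g. 3–0), it is not an edgeless graph, so tw(G) ≥ 1. Hence tw(G) = 1 exactly.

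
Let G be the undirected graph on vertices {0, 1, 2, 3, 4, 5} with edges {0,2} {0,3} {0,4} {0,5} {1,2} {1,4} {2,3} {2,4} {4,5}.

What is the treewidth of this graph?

A width-2 tree decomposition is:
Bags: B1 = {0, 2, 4}  B2 = {0, 4, 5}  B3 = {0, 2, 3}  B4 = {1, 2, 4}
Tree: B1–B2, B1–B3, B1–B4
The largest bag has 3 vertices, giving width 2; this decomposition certifies tw(G) ≤ 2. For the lower bound, the 3 vertices {0, 2, 3} are pairwise adjacent, and any tree decomposition puts a clique entirely inside one bag — forcing width ≥ 2. Hence tw(G) = 2 exactly.

2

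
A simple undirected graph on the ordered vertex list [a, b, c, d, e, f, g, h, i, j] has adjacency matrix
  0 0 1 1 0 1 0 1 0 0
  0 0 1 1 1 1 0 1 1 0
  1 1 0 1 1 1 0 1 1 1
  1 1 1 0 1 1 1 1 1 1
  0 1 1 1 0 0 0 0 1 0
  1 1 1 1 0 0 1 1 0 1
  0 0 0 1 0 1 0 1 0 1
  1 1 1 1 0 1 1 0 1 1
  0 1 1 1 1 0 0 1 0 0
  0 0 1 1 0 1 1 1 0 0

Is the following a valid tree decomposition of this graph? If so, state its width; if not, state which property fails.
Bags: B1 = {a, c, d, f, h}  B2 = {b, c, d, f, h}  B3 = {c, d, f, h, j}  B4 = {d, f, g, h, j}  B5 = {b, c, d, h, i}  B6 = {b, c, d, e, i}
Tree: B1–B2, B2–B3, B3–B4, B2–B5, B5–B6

Every vertex of G appears in some bag (union = {a, b, c, d, e, f, g, h, i, j}); every edge is covered by a bag; and for each vertex v the set of bags containing v is connected in the bag tree. The decomposition is therefore valid. The largest bag has 5 vertices, so the width is 4.

Yes; width 4.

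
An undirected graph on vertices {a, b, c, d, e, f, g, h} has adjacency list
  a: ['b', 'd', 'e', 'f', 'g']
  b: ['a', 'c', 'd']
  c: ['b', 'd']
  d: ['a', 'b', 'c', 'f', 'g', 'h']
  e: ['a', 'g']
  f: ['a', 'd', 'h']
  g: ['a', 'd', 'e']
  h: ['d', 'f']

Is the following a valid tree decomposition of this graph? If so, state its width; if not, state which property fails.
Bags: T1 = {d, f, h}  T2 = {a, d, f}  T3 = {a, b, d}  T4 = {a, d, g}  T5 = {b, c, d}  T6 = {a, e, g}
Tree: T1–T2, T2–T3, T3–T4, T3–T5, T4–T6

Yes; width 2.

Every vertex of G appears in some bag (union = {a, b, c, d, e, f, g, h}); every edge is covered by a bag; and for each vertex v the set of bags containing v is connected in the bag tree. The decomposition is therefore valid. The largest bag has 3 vertices, so the width is 2.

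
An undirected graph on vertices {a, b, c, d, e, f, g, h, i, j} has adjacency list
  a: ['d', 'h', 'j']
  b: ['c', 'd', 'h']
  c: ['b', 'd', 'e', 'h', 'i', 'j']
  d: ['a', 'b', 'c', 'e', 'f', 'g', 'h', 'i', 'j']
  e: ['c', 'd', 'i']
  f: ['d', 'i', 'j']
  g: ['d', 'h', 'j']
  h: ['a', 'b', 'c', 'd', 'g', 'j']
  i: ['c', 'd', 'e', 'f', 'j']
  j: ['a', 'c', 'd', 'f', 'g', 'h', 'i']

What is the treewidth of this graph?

A width-3 tree decomposition is:
Bags: B1 = {c, d, h, j}  B2 = {c, d, i, j}  B3 = {b, c, d, h}  B4 = {a, d, h, j}  B5 = {c, d, e, i}  B6 = {d, g, h, j}  B7 = {d, f, i, j}
Tree: B1–B2, B1–B3, B1–B4, B2–B5, B4–B6, B2–B7
Every bag has size at most 4, so the width is 4 − 1 = 3 and tw(G) ≤ 3. Conversely, {d, g, h, j} is a clique of size 4, and the vertices of any clique must share a bag in every tree decomposition; so some bag has ≥ 4 vertices and tw(G) ≥ 3. Hence tw(G) = 3 exactly.

3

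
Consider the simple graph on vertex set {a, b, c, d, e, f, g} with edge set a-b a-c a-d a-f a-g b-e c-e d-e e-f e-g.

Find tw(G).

A width-2 tree decomposition is:
Bags: B1 = {a, d, e}  B2 = {a, c, e}  B3 = {a, e, f}  B4 = {a, b, e}  B5 = {a, e, g}
Tree: B1–B2, B2–B3, B3–B4, B4–B5
Each bag holds 3 vertices, so the decomposition has width 2, which upper-bounds the treewidth. The edges e–d–a–c–e form a cycle, so G is not a tree and its treewidth is at least 2. Hence tw(G) = 2 exactly.

2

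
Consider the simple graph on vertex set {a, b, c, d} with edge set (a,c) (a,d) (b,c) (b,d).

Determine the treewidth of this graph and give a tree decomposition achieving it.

Treewidth 2.
Bags: B1 = {a, b, d}  B2 = {a, b, c}
Tree: B1–B2

Each bag holds 3 vertices, so the decomposition has width 2, which upper-bounds the treewidth. The edges a–d–b–c–a form a cycle, so G is not a tree and its treewidth is at least 2. Hence tw(G) = 2 exactly.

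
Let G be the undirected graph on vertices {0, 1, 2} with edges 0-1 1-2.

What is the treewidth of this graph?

1

A width-1 tree decomposition is:
Bags: B1 = {1, 2}  B2 = {0, 1}
Tree: B1–B2
Every bag has size at most 2, so the width is 2 − 1 = 1 and tw(G) ≤ 1. Since G has at least one edge (e.g. 1–2), it is not an edgeless graph, so tw(G) ≥ 1. Combining the bounds, tw(G) = 1.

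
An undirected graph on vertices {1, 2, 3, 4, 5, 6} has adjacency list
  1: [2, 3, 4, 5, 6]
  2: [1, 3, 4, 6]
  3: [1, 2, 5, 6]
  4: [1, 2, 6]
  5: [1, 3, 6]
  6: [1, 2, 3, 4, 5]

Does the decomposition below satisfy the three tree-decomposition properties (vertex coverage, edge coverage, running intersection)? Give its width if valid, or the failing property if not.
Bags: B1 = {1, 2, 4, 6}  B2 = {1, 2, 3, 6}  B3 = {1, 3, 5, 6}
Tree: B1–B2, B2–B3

Yes; width 3.

Vertex coverage: the bags together contain {1, 2, 3, 4, 5, 6}, the full vertex set. Edge coverage: each edge of G has both endpoints in at least one bag. Running intersection: for every vertex, the bags containing it form a connected subtree. All three properties hold, so this is a valid tree decomposition of width max|bag| − 1 = 3, and hence tw(G) ≤ 3.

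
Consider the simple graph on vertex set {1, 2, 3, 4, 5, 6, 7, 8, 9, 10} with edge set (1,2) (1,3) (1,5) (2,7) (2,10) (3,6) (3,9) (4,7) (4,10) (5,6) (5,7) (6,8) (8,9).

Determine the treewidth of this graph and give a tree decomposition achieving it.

The largest bag has 3 vertices, giving width 2; this decomposition certifies tw(G) ≤ 2. Since 4–10–2–7–4 is a cycle in G, G is not acyclic. Forests are exactly the graphs of treewidth ≤ 1, so tw(G) ≥ 2. Combining the bounds, tw(G) = 2.

Treewidth 2.
One optimal decomposition is:
Bags: B1 = {4, 7, 10}  B2 = {2, 7, 10}  B3 = {2, 5, 7}  B4 = {1, 2, 5}  B5 = {1, 5, 6}  B6 = {1, 3, 6}  B7 = {3, 6, 8}  B8 = {3, 8, 9}
Tree: B1–B2, B2–B3, B3–B4, B4–B5, B5–B6, B6–B7, B7–B8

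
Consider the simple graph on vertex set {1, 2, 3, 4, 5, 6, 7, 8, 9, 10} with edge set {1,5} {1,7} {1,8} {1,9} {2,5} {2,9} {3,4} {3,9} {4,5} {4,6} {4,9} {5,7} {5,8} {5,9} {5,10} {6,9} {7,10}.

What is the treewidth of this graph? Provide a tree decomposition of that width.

Every bag has size at most 3, so the width is 3 − 1 = 2 and tw(G) ≤ 2. Conversely, {3, 4, 9} is a clique of size 3, and the vertices of any clique must share a bag in every tree decomposition; so some bag has ≥ 3 vertices and tw(G) ≥ 2. The upper and lower bounds meet at 2, so that is the treewidth.

Treewidth 2.
One optimal decomposition is:
Bags: B1 = {4, 5, 9}  B2 = {4, 6, 9}  B3 = {1, 5, 9}  B4 = {2, 5, 9}  B5 = {1, 5, 7}  B6 = {5, 7, 10}  B7 = {1, 5, 8}  B8 = {3, 4, 9}
Tree: B1–B2, B1–B3, B3–B4, B3–B5, B5–B6, B3–B7, B1–B8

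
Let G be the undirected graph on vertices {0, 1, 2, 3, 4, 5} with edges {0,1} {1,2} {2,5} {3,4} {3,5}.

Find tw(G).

1

A width-1 tree decomposition is:
Bags: B1 = {0, 1}  B2 = {1, 2}  B3 = {2, 5}  B4 = {3, 5}  B5 = {3, 4}
Tree: B1–B2, B2–B3, B3–B4, B4–B5
The largest bag has 2 vertices, giving width 1; this decomposition certifies tw(G) ≤ 1. G has an edge, so its treewidth is at least 1. Therefore the treewidth is 1.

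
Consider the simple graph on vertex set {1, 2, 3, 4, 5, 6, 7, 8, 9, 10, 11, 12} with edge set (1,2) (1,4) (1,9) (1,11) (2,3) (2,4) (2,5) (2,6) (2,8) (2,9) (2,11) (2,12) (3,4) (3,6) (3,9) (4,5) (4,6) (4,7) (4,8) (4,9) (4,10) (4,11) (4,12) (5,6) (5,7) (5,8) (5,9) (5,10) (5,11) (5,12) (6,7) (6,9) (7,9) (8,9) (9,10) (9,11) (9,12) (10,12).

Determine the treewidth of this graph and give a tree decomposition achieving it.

Each bag holds 5 vertices, so the decomposition has width 4, which upper-bounds the treewidth. Conversely, {1, 2, 4, 9, 11} is a clique of size 5, and the vertices of any clique must share a bag in every tree decomposition; so some bag has ≥ 5 vertices and tw(G) ≥ 4. The upper and lower bounds meet at 4, so that is the treewidth.

Treewidth 4.
One such decomposition:
Bags: B1 = {2, 4, 5, 6, 9}  B2 = {2, 4, 5, 9, 11}  B3 = {1, 2, 4, 9, 11}  B4 = {2, 4, 5, 9, 12}  B5 = {2, 4, 5, 8, 9}  B6 = {4, 5, 6, 7, 9}  B7 = {2, 3, 4, 6, 9}  B8 = {4, 5, 9, 10, 12}
Tree: B1–B2, B2–B3, B2–B4, B1–B5, B1–B6, B1–B7, B4–B8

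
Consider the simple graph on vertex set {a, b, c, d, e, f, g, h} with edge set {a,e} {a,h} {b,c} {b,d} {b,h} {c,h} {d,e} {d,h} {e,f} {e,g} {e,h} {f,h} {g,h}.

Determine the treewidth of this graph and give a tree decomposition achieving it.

Every bag has size at most 3, so the width is 3 − 1 = 2 and tw(G) ≤ 2. On the other hand G contains the 3-clique {d, e, h}. A clique must lie in a single bag of any decomposition, so no decomposition can have width below 2. Hence tw(G) = 2 exactly.

Treewidth 2.
One such decomposition:
Bags: B1 = {d, e, h}  B2 = {b, d, h}  B3 = {b, c, h}  B4 = {e, g, h}  B5 = {a, e, h}  B6 = {e, f, h}
Tree: B1–B2, B2–B3, B1–B4, B1–B5, B5–B6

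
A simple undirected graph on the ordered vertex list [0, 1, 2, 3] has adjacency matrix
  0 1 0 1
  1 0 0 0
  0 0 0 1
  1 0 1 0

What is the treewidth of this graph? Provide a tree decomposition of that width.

Each bag holds 2 vertices, so the decomposition has width 1, which upper-bounds the treewidth. Any graph with an edge has treewidth ≥ 1, and G has the edge 3–0. Combining the bounds, tw(G) = 1.

Treewidth 1.
One such decomposition:
Bags: B1 = {0, 3}  B2 = {2, 3}  B3 = {0, 1}
Tree: B1–B2, B1–B3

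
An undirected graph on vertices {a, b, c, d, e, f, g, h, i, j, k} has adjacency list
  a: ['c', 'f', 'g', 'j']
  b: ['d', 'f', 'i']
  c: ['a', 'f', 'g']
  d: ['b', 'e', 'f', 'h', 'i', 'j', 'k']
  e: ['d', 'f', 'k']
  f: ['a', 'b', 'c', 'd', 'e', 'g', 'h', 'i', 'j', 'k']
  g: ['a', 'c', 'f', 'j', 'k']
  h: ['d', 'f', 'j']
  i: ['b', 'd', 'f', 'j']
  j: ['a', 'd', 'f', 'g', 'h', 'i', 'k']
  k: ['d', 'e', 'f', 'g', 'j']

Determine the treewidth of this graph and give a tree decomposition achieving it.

Treewidth 3.
Bags: B1 = {b, d, f, i}  B2 = {d, f, i, j}  B3 = {d, f, h, j}  B4 = {d, f, j, k}  B5 = {f, g, j, k}  B6 = {a, f, g, j}  B7 = {d, e, f, k}  B8 = {a, c, f, g}
Tree: B1–B2, B2–B3, B2–B4, B4–B5, B5–B6, B4–B7, B6–B8

Each bag holds 4 vertices, so the decomposition has width 3, which upper-bounds the treewidth. For the lower bound, the 4 vertices {d, f, h, j} are pairwise adjacent, and any tree decomposition puts a clique entirely inside one bag — forcing width ≥ 3. Combining the bounds, tw(G) = 3.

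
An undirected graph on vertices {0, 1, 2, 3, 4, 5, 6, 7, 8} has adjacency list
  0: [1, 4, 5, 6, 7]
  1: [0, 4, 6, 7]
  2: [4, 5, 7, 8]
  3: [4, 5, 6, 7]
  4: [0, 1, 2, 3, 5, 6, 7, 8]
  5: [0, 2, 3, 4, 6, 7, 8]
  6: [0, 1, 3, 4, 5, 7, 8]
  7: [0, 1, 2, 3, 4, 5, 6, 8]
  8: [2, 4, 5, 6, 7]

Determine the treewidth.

4

A width-4 tree decomposition is:
Bags: B1 = {0, 4, 5, 6, 7}  B2 = {4, 5, 6, 7, 8}  B3 = {2, 4, 5, 7, 8}  B4 = {0, 1, 4, 6, 7}  B5 = {3, 4, 5, 6, 7}
Tree: B1–B2, B2–B3, B1–B4, B2–B5
Each bag holds 5 vertices, so the decomposition has width 4, which upper-bounds the treewidth. On the other hand G contains the 5-clique {0, 1, 4, 6, 7}. A clique must lie in a single bag of any decomposition, so no decomposition can have width below 4. Hence tw(G) = 4 exactly.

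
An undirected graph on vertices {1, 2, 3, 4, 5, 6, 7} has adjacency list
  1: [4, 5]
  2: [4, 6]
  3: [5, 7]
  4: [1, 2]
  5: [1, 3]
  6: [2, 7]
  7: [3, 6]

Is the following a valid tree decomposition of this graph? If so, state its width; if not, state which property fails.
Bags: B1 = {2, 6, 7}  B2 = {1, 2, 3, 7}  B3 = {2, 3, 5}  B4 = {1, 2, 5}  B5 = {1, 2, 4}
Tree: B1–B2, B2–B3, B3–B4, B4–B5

A tree decomposition must satisfy three properties: every vertex lies in some bag; for every edge, both endpoints lie together in some bag; and for every vertex, the bags containing it form a connected subtree. Here bags containing vertex 1 are not connected in the tree, so the decomposition is invalid.

No — bags containing vertex 1 are not connected in the tree.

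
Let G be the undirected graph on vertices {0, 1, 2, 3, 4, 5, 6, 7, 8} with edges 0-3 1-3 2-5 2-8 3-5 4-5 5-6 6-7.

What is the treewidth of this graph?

A width-1 tree decomposition is:
Bags: B1 = {0, 3}  B2 = {3, 5}  B3 = {2, 5}  B4 = {2, 8}  B5 = {5, 6}  B6 = {6, 7}  B7 = {4, 5}  B8 = {1, 3}
Tree: B1–B2, B2–B3, B3–B4, B2–B5, B5–B6, B3–B7, B2–B8
The largest bag has 2 vertices, giving width 1; this decomposition certifies tw(G) ≤ 1. Any graph with an edge has treewidth ≥ 1, and G has the edge 3–0. Combining the bounds, tw(G) = 1.

1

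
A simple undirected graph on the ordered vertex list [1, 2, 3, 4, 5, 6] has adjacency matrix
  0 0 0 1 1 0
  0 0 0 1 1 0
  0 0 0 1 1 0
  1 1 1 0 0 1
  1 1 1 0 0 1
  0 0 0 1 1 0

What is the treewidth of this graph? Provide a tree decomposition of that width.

Every bag has size at most 3, so the width is 3 − 1 = 2 and tw(G) ≤ 2. Since 3–4–6–5–3 is a cycle in G, G is not acyclic. Forests are exactly the graphs of treewidth ≤ 1, so tw(G) ≥ 2. Hence tw(G) = 2 exactly.

Treewidth 2.
One optimal decomposition is:
Bags: B1 = {3, 4, 5}  B2 = {4, 5, 6}  B3 = {2, 4, 5}  B4 = {1, 4, 5}
Tree: B1–B2, B2–B3, B3–B4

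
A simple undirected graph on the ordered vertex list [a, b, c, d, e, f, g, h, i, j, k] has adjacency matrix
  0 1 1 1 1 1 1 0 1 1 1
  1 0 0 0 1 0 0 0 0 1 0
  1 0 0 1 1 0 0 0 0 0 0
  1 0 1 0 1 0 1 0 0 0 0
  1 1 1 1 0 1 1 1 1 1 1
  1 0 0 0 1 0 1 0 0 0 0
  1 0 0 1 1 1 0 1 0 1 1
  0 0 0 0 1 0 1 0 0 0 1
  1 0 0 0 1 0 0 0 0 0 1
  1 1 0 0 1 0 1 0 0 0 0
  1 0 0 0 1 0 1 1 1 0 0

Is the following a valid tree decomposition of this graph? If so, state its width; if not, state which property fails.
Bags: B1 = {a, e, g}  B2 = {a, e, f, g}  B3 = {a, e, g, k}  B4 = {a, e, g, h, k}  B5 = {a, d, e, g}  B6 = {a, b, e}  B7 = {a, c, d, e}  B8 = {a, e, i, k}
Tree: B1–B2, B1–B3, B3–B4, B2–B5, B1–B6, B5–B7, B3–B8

A tree decomposition must satisfy three properties: every vertex lies in some bag; for every edge, both endpoints lie together in some bag; and for every vertex, the bags containing it form a connected subtree. Here vertex j appears in no bag, so the decomposition is invalid.

No — vertex j appears in no bag.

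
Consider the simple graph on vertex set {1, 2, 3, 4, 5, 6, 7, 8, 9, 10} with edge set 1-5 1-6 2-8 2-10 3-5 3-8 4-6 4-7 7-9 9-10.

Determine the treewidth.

2

A width-2 tree decomposition is:
Bags: B1 = {1, 4, 6}  B2 = {1, 4, 5}  B3 = {3, 4, 5}  B4 = {3, 4, 8}  B5 = {2, 4, 8}  B6 = {2, 4, 10}  B7 = {4, 9, 10}  B8 = {4, 7, 9}
Tree: B1–B2, B2–B3, B3–B4, B4–B5, B5–B6, B6–B7, B7–B8
The largest bag has 3 vertices, giving width 2; this decomposition certifies tw(G) ≤ 2. Since 4–6–1–5–3–8–2–10–9–7–4 is a cycle in G, G is not acyclic. Forests are exactly the graphs of treewidth ≤ 1, so tw(G) ≥ 2. Combining the bounds, tw(G) = 2.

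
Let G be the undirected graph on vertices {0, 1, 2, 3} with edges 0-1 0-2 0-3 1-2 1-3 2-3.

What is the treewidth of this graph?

3

A width-3 tree decomposition is:
Bags: B1 = {0, 1, 2, 3}
Tree: (single bag)
A single bag containing all 4 vertices is trivially a valid decomposition of width 3. For the lower bound, the 4 vertices {0, 1, 2, 3} are pairwise adjacent, and any tree decomposition puts a clique entirely inside one bag — forcing width ≥ 3. Hence tw(G) = 3 exactly.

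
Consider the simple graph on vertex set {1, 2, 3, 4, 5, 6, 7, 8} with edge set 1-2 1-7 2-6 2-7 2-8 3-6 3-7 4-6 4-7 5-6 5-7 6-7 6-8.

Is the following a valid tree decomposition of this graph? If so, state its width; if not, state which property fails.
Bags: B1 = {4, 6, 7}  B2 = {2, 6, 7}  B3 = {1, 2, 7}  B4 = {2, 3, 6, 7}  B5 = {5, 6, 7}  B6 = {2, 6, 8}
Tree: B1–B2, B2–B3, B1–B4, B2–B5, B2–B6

No — bags containing vertex 2 are not connected in the tree.

A tree decomposition must satisfy three properties: every vertex lies in some bag; for every edge, both endpoints lie together in some bag; and for every vertex, the bags containing it form a connected subtree. Here bags containing vertex 2 are not connected in the tree, so the decomposition is invalid.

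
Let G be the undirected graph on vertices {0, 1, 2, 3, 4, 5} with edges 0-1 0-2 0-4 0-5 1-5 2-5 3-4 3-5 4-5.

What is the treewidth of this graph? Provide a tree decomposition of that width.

Treewidth 2.
One optimal decomposition is:
Bags: B1 = {0, 4, 5}  B2 = {3, 4, 5}  B3 = {0, 2, 5}  B4 = {0, 1, 5}
Tree: B1–B2, B1–B3, B3–B4

Every bag has size at most 3, so the width is 3 − 1 = 2 and tw(G) ≤ 2. For the lower bound, the 3 vertices {0, 1, 5} are pairwise adjacent, and any tree decomposition puts a clique entirely inside one bag — forcing width ≥ 2. Hence tw(G) = 2 exactly.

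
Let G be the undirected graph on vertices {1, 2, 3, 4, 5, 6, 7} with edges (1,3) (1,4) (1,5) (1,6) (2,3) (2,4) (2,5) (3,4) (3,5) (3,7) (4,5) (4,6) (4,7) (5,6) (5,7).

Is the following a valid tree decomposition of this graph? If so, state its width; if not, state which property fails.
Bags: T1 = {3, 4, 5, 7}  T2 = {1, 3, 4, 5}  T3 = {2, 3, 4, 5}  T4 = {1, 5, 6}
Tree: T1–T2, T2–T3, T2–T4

A tree decomposition must satisfy three properties: every vertex lies in some bag; for every edge, both endpoints lie together in some bag; and for every vertex, the bags containing it form a connected subtree. Here edge (4,6) lies in no bag, so the decomposition is invalid.

No — edge (4,6) lies in no bag.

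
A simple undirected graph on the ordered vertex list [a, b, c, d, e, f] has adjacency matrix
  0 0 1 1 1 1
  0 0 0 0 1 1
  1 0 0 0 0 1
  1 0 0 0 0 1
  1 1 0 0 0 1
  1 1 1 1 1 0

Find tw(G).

2

A width-2 tree decomposition is:
Bags: B1 = {b, e, f}  B2 = {a, e, f}  B3 = {a, c, f}  B4 = {a, d, f}
Tree: B1–B2, B2–B3, B3–B4
Each bag holds 3 vertices, so the decomposition has width 2, which upper-bounds the treewidth. Conversely, {a, d, f} is a clique of size 3, and the vertices of any clique must share a bag in every tree decomposition; so some bag has ≥ 3 vertices and tw(G) ≥ 2. Therefore the treewidth is 2.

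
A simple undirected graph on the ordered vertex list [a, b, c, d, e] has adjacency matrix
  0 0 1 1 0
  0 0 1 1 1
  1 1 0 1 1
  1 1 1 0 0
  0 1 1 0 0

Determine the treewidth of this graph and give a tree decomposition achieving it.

Treewidth 2.
One such decomposition:
Bags: B1 = {b, c, d}  B2 = {b, c, e}  B3 = {a, c, d}
Tree: B1–B2, B1–B3

The largest bag has 3 vertices, giving width 2; this decomposition certifies tw(G) ≤ 2. For the lower bound, the 3 vertices {a, c, d} are pairwise adjacent, and any tree decomposition puts a clique entirely inside one bag — forcing width ≥ 2. The upper and lower bounds meet at 2, so that is the treewidth.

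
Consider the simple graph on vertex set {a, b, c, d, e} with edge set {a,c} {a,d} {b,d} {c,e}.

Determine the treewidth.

A width-1 tree decomposition is:
Bags: B1 = {b, d}  B2 = {a, d}  B3 = {a, c}  B4 = {c, e}
Tree: B1–B2, B2–B3, B3–B4
The largest bag has 2 vertices, giving width 1; this decomposition certifies tw(G) ≤ 1. Since G has at least one edge (e.g. b–d), it is not an edgeless graph, so tw(G) ≥ 1. Combining the bounds, tw(G) = 1.

1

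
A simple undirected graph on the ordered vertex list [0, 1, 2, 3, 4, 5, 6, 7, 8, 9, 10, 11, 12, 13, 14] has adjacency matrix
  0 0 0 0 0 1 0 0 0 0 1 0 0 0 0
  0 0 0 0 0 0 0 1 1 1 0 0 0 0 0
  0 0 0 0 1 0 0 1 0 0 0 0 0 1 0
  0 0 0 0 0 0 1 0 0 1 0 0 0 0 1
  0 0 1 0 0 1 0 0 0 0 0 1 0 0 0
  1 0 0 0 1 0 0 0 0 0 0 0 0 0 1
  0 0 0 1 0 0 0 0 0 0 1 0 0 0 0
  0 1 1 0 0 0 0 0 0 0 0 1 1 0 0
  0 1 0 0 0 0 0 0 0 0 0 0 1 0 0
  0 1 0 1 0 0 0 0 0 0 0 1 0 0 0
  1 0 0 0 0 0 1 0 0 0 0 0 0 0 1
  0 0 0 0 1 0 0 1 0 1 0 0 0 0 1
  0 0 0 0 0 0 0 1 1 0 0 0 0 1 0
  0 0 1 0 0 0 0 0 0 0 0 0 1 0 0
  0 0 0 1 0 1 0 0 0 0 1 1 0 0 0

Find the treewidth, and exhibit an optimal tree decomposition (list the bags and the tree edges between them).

Treewidth 3.
Bags: B1 = {0, 3, 6, 10}  B2 = {0, 3, 10, 14}  B3 = {0, 3, 5, 14}  B4 = {3, 5, 9, 14}  B5 = {5, 9, 11, 14}  B6 = {4, 5, 9, 11}  B7 = {1, 4, 9, 11}  B8 = {1, 4, 7, 11}  B9 = {1, 2, 4, 7}  B10 = {1, 2, 7, 8}  B11 = {2, 7, 8, 12}  B12 = {2, 8, 12, 13}
Tree: B1–B2, B2–B3, B3–B4, B4–B5, B5–B6, B6–B7, B7–B8, B8–B9, B9–B10, B10–B11, B11–B12

The largest bag has 4 vertices, giving width 3; this decomposition certifies tw(G) ≤ 3. For the lower bound: the 4 vertex sets {0,6,10}, {3}, {14}, {4,5,9,11} are disjoint, each induces a connected subgraph, and every pair is joined by at least one edge of G. Contracting each set to a single vertex therefore yields K_{4} as a minor, and since treewidth is minor-monotone, tw(G) ≥ tw(K_{4}) = 3. The upper and lower bounds meet at 3, so that is the treewidth.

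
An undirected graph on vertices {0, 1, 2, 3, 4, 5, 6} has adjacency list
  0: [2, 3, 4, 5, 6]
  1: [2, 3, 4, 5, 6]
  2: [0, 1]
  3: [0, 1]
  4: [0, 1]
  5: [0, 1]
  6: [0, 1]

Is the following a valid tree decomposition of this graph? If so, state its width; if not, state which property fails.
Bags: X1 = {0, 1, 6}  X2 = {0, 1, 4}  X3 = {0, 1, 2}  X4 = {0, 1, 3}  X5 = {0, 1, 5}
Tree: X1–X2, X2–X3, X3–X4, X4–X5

Every vertex of G appears in some bag (union = {0, 1, 2, 3, 4, 5, 6}); every edge is covered by a bag; and for each vertex v the set of bags containing v is connected in the bag tree. The decomposition is therefore valid. The largest bag has 3 vertices, so the width is 2.

Yes; width 2.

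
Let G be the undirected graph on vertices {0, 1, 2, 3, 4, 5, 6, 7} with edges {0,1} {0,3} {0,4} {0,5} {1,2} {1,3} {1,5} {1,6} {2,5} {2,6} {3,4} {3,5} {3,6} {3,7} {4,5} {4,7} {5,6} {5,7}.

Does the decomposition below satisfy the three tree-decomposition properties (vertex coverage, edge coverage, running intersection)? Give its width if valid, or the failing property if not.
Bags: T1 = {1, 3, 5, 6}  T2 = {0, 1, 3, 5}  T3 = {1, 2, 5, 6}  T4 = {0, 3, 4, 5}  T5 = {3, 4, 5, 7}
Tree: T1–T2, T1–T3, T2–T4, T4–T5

Every vertex of G appears in some bag (union = {0, 1, 2, 3, 4, 5, 6, 7}); every edge is covered by a bag; and for each vertex v the set of bags containing v is connected in the bag tree. The decomposition is therefore valid. The largest bag has 4 vertices, so the width is 3.

Yes; width 3.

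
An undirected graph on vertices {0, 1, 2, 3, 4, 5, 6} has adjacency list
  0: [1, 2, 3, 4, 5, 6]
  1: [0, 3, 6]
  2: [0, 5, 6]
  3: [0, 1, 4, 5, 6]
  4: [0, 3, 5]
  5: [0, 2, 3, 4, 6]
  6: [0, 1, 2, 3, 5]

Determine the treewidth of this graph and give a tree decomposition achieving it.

Each bag holds 4 vertices, so the decomposition has width 3, which upper-bounds the treewidth. Conversely, {0, 2, 5, 6} is a clique of size 4, and the vertices of any clique must share a bag in every tree decomposition; so some bag has ≥ 4 vertices and tw(G) ≥ 3. Therefore the treewidth is 3.

Treewidth 3.
Bags: B1 = {0, 3, 5, 6}  B2 = {0, 3, 4, 5}  B3 = {0, 2, 5, 6}  B4 = {0, 1, 3, 6}
Tree: B1–B2, B1–B3, B1–B4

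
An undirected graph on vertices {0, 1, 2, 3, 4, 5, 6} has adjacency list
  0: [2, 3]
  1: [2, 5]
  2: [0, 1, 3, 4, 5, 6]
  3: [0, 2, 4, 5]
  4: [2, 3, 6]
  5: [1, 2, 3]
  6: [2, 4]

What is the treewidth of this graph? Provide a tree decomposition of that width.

Treewidth 2.
One such decomposition:
Bags: B1 = {1, 2, 5}  B2 = {2, 3, 5}  B3 = {2, 3, 4}  B4 = {0, 2, 3}  B5 = {2, 4, 6}
Tree: B1–B2, B2–B3, B2–B4, B3–B5

Every bag has size at most 3, so the width is 3 − 1 = 2 and tw(G) ≤ 2. For the lower bound, the 3 vertices {1, 2, 5} are pairwise adjacent, and any tree decomposition puts a clique entirely inside one bag — forcing width ≥ 2. Combining the bounds, tw(G) = 2.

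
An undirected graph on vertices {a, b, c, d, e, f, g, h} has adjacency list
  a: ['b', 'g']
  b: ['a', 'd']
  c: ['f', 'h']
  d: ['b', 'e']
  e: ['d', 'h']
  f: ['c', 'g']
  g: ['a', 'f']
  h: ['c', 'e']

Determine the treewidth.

A width-2 tree decomposition is:
Bags: B1 = {b, d, e}  B2 = {b, e, h}  B3 = {b, c, h}  B4 = {b, c, f}  B5 = {b, f, g}  B6 = {a, b, g}
Tree: B1–B2, B2–B3, B3–B4, B4–B5, B5–B6
Each bag holds 3 vertices, so the decomposition has width 2, which upper-bounds the treewidth. Since b–d–e–h–c–f–g–a–b is a cycle in G, G is not acyclic. Forests are exactly the graphs of treewidth ≤ 1, so tw(G) ≥ 2. Hence tw(G) = 2 exactly.

2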